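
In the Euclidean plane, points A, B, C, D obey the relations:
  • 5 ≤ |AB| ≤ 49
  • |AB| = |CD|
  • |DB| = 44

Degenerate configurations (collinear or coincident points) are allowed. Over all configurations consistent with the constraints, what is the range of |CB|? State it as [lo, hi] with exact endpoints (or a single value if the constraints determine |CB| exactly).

|CB| ∈ [0, 93]  (≈ [0.0000, 93.0000])

|AB| ∈ [5, 49]
|BD| ∈ {44}
|CD| ∈ [5, 49]
|AD| ∈ [0, 93]
|BC| ∈ [0, 93]
|AC| ∈ [0, 142]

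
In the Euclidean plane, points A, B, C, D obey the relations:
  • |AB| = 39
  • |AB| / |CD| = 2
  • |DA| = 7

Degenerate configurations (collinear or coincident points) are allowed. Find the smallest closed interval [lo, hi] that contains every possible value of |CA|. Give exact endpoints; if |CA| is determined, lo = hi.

|CA| ∈ [25/2, 53/2]  (≈ [12.5000, 26.5000])

|AB| ∈ {39}
|AD| ∈ {7}
|CD| ∈ {39/2}
|BD| ∈ [32, 46]
|AC| ∈ [25/2, 53/2]
|BC| ∈ [25/2, 131/2]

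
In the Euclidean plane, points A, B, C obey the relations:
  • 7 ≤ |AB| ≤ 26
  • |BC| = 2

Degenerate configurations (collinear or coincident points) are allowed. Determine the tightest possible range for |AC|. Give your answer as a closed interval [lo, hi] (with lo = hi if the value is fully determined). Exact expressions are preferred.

|AC| ∈ [5, 28]  (≈ [5.0000, 28.0000])

|AB| ∈ [7, 26]
|BC| ∈ {2}
|AC| ∈ [5, 28]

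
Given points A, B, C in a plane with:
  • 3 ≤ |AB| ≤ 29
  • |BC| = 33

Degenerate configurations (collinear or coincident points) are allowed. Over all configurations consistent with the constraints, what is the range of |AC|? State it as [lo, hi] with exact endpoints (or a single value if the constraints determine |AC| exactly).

|AB| ∈ [3, 29]
|BC| ∈ {33}
|AC| ∈ [4, 62]

|AC| ∈ [4, 62]  (≈ [4.0000, 62.0000])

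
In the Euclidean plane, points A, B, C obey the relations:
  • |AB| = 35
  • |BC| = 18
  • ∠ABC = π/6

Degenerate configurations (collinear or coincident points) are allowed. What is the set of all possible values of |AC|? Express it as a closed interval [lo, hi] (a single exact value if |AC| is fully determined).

|AC| = √(1549 - 630·√(3))  (≈ 21.3964)

|AB| ∈ {35}
|BC| ∈ {18}
|AC| ∈ {√(1549 - 630·√(3))}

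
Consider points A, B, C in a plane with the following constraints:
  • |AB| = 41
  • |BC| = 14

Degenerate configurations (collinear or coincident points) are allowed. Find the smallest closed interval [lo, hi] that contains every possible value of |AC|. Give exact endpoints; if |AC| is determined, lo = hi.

|AC| ∈ [27, 55]  (≈ [27.0000, 55.0000])

|AB| ∈ {41}
|BC| ∈ {14}
|AC| ∈ [27, 55]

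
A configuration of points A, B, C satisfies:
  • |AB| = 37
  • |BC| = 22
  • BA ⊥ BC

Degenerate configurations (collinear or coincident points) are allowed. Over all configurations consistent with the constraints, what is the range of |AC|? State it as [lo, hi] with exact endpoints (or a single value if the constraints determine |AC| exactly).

|AC| = √(1853)  (≈ 43.0465)

|AB| ∈ {37}
|BC| ∈ {22}
|AC| ∈ {√(1853)}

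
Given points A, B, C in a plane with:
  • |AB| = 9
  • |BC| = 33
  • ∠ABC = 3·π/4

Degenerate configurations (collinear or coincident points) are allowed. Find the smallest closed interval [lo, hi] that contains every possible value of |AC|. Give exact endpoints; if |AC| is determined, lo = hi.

|AB| ∈ {9}
|BC| ∈ {33}
|AC| ∈ {3·√(33·√(2) + 130)}

|AC| = 3·√(33·√(2) + 130)  (≈ 39.8751)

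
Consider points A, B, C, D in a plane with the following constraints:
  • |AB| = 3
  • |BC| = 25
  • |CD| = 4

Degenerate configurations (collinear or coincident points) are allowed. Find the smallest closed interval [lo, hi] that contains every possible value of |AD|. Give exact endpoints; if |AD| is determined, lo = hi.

|AB| ∈ {3}
|BC| ∈ {25}
|CD| ∈ {4}
|AC| ∈ [22, 28]
|BD| ∈ [21, 29]
|AD| ∈ [18, 32]

|AD| ∈ [18, 32]  (≈ [18.0000, 32.0000])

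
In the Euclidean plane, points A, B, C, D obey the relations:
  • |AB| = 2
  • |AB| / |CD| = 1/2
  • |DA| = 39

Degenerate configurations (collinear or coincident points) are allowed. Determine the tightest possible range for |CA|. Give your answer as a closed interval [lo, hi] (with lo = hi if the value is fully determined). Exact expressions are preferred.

|CA| ∈ [35, 43]  (≈ [35.0000, 43.0000])

|AB| ∈ {2}
|AD| ∈ {39}
|CD| ∈ {4}
|BD| ∈ [37, 41]
|AC| ∈ [35, 43]
|BC| ∈ [33, 45]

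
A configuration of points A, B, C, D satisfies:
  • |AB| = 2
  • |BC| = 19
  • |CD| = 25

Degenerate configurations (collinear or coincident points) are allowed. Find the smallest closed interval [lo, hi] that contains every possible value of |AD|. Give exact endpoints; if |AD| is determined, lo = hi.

|AB| ∈ {2}
|BC| ∈ {19}
|CD| ∈ {25}
|AC| ∈ [17, 21]
|BD| ∈ [6, 44]
|AD| ∈ [4, 46]

|AD| ∈ [4, 46]  (≈ [4.0000, 46.0000])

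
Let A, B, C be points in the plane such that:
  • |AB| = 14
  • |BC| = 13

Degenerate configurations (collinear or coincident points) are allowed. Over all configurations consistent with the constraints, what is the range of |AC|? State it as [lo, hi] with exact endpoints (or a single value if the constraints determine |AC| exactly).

|AB| ∈ {14}
|BC| ∈ {13}
|AC| ∈ [1, 27]

|AC| ∈ [1, 27]  (≈ [1.0000, 27.0000])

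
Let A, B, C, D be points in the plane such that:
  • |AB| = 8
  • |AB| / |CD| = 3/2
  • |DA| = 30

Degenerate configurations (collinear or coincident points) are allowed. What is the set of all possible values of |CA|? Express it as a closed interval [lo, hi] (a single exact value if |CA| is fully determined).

|CA| ∈ [74/3, 106/3]  (≈ [24.6667, 35.3333])

|AB| ∈ {8}
|AD| ∈ {30}
|CD| ∈ {16/3}
|BD| ∈ [22, 38]
|AC| ∈ [74/3, 106/3]
|BC| ∈ [50/3, 130/3]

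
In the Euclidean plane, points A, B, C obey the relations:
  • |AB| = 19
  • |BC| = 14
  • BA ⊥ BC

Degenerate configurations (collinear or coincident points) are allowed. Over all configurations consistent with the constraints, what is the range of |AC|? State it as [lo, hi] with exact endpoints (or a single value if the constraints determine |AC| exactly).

|AB| ∈ {19}
|BC| ∈ {14}
|AC| ∈ {√(557)}

|AC| = √(557)  (≈ 23.6008)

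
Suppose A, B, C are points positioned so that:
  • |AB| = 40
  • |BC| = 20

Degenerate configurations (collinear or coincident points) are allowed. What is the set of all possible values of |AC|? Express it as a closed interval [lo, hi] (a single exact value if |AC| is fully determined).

|AC| ∈ [20, 60]  (≈ [20.0000, 60.0000])

|AB| ∈ {40}
|BC| ∈ {20}
|AC| ∈ [20, 60]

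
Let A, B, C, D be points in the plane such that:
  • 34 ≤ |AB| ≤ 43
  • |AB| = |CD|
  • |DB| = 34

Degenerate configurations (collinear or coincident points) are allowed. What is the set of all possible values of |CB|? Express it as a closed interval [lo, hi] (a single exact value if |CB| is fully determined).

|CB| ∈ [0, 77]  (≈ [0.0000, 77.0000])

|AB| ∈ [34, 43]
|BD| ∈ {34}
|CD| ∈ [34, 43]
|AD| ∈ [0, 77]
|BC| ∈ [0, 77]
|AC| ∈ [0, 120]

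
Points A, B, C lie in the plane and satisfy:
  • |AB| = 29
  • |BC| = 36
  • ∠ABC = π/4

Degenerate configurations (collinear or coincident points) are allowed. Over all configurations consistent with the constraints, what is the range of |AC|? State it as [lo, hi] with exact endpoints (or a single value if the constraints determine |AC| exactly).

|AC| = √(2137 - 1044·√(2))  (≈ 25.7014)

|AB| ∈ {29}
|BC| ∈ {36}
|AC| ∈ {√(2137 - 1044·√(2))}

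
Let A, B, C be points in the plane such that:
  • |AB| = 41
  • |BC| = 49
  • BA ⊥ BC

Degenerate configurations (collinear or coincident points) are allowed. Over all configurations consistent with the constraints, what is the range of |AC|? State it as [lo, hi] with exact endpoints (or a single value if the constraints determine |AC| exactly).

|AB| ∈ {41}
|BC| ∈ {49}
|AC| ∈ {√(4082)}

|AC| = √(4082)  (≈ 63.8905)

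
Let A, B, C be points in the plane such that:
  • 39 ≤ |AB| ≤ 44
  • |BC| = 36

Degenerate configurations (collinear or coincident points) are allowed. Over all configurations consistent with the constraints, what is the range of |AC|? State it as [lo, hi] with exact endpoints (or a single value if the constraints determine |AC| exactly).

|AB| ∈ [39, 44]
|BC| ∈ {36}
|AC| ∈ [3, 80]

|AC| ∈ [3, 80]  (≈ [3.0000, 80.0000])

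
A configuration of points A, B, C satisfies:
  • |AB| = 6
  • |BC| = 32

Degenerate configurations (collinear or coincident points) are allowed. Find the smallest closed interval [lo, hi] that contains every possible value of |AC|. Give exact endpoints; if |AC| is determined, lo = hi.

|AC| ∈ [26, 38]  (≈ [26.0000, 38.0000])

|AB| ∈ {6}
|BC| ∈ {32}
|AC| ∈ [26, 38]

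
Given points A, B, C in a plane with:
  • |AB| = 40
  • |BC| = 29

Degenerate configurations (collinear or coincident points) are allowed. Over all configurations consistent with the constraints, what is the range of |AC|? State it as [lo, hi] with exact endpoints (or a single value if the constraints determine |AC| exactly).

|AC| ∈ [11, 69]  (≈ [11.0000, 69.0000])

|AB| ∈ {40}
|BC| ∈ {29}
|AC| ∈ [11, 69]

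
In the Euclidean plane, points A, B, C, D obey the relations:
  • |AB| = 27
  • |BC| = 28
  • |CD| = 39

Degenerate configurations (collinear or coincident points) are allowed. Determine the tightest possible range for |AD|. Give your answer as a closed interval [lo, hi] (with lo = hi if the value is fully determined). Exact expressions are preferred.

|AD| ∈ [0, 94]  (≈ [0.0000, 94.0000])

|AB| ∈ {27}
|BC| ∈ {28}
|CD| ∈ {39}
|AC| ∈ [1, 55]
|BD| ∈ [11, 67]
|AD| ∈ [0, 94]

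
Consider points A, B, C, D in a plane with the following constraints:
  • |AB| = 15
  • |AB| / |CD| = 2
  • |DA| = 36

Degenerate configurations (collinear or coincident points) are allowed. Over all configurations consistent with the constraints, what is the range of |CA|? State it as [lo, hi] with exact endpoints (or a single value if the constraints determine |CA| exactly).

|CA| ∈ [57/2, 87/2]  (≈ [28.5000, 43.5000])

|AB| ∈ {15}
|AD| ∈ {36}
|CD| ∈ {15/2}
|BD| ∈ [21, 51]
|AC| ∈ [57/2, 87/2]
|BC| ∈ [27/2, 117/2]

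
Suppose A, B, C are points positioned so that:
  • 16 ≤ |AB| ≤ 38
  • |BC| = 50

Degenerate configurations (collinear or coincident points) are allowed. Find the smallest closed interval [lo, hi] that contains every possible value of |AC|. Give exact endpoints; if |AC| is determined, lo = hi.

|AB| ∈ [16, 38]
|BC| ∈ {50}
|AC| ∈ [12, 88]

|AC| ∈ [12, 88]  (≈ [12.0000, 88.0000])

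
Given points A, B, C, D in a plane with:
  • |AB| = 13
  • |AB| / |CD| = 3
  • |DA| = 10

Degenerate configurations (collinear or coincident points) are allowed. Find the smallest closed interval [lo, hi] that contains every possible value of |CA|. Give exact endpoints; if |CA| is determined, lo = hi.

|CA| ∈ [17/3, 43/3]  (≈ [5.6667, 14.3333])

|AB| ∈ {13}
|AD| ∈ {10}
|CD| ∈ {13/3}
|BD| ∈ [3, 23]
|AC| ∈ [17/3, 43/3]
|BC| ∈ [0, 82/3]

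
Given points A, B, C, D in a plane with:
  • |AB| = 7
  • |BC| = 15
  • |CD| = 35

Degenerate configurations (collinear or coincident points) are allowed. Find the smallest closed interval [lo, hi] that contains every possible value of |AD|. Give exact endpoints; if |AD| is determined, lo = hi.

|AB| ∈ {7}
|BC| ∈ {15}
|CD| ∈ {35}
|AC| ∈ [8, 22]
|BD| ∈ [20, 50]
|AD| ∈ [13, 57]

|AD| ∈ [13, 57]  (≈ [13.0000, 57.0000])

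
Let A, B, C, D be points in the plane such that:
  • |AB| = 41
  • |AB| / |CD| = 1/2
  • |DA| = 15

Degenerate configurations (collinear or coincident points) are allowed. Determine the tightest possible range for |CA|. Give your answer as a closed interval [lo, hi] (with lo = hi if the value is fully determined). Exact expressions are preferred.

|AB| ∈ {41}
|AD| ∈ {15}
|CD| ∈ {82}
|BD| ∈ [26, 56]
|AC| ∈ [67, 97]
|BC| ∈ [26, 138]

|CA| ∈ [67, 97]  (≈ [67.0000, 97.0000])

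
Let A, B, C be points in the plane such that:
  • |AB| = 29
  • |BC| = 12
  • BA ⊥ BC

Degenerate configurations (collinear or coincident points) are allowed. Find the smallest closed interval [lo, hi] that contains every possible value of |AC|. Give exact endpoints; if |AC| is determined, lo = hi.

|AB| ∈ {29}
|BC| ∈ {12}
|AC| ∈ {√(985)}

|AC| = √(985)  (≈ 31.3847)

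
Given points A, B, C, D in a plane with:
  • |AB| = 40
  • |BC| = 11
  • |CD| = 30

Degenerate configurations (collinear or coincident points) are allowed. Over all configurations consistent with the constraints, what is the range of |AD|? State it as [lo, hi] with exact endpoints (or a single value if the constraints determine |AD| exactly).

|AD| ∈ [0, 81]  (≈ [0.0000, 81.0000])

|AB| ∈ {40}
|BC| ∈ {11}
|CD| ∈ {30}
|AC| ∈ [29, 51]
|BD| ∈ [19, 41]
|AD| ∈ [0, 81]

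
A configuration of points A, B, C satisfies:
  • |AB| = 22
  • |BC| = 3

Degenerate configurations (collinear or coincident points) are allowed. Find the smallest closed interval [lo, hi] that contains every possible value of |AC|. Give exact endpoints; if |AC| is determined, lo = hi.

|AC| ∈ [19, 25]  (≈ [19.0000, 25.0000])

|AB| ∈ {22}
|BC| ∈ {3}
|AC| ∈ [19, 25]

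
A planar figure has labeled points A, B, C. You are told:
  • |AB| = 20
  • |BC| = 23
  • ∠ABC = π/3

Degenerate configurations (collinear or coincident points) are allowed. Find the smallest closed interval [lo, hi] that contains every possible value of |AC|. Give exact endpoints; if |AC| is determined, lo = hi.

|AB| ∈ {20}
|BC| ∈ {23}
|AC| ∈ {√(469)}

|AC| = √(469)  (≈ 21.6564)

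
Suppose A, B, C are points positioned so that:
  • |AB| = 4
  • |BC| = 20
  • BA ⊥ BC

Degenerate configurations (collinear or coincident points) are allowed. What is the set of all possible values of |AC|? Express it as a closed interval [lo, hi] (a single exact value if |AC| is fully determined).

|AB| ∈ {4}
|BC| ∈ {20}
|AC| ∈ {4·√(26)}

|AC| = 4·√(26)  (≈ 20.3961)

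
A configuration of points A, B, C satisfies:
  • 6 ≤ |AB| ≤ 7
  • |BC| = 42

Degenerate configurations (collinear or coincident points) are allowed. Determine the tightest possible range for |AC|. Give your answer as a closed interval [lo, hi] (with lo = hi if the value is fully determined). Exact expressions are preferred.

|AC| ∈ [35, 49]  (≈ [35.0000, 49.0000])

|AB| ∈ [6, 7]
|BC| ∈ {42}
|AC| ∈ [35, 49]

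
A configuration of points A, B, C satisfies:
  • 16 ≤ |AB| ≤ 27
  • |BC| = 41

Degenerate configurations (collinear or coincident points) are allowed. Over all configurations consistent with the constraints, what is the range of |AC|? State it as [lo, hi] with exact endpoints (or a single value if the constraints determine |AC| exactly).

|AB| ∈ [16, 27]
|BC| ∈ {41}
|AC| ∈ [14, 68]

|AC| ∈ [14, 68]  (≈ [14.0000, 68.0000])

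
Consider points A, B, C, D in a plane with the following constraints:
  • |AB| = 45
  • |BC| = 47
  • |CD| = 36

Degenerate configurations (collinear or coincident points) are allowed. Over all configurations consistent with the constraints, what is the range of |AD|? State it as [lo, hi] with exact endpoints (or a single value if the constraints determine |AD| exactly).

|AB| ∈ {45}
|BC| ∈ {47}
|CD| ∈ {36}
|AC| ∈ [2, 92]
|BD| ∈ [11, 83]
|AD| ∈ [0, 128]

|AD| ∈ [0, 128]  (≈ [0.0000, 128.0000])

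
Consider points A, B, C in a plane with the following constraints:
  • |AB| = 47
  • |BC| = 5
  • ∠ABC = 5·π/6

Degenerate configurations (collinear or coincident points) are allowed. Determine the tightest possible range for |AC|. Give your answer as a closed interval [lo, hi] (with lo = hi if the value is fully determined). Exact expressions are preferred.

|AC| = √(235·√(3) + 2234)  (≈ 51.3910)

|AB| ∈ {47}
|BC| ∈ {5}
|AC| ∈ {√(235·√(3) + 2234)}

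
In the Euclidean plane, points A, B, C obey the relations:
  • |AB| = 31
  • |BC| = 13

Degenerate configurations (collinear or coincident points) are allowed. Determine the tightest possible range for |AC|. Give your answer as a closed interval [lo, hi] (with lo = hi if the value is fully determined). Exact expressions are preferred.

|AC| ∈ [18, 44]  (≈ [18.0000, 44.0000])

|AB| ∈ {31}
|BC| ∈ {13}
|AC| ∈ [18, 44]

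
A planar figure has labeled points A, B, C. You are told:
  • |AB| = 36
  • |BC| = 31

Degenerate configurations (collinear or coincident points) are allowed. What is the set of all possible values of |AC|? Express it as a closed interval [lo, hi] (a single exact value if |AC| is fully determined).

|AB| ∈ {36}
|BC| ∈ {31}
|AC| ∈ [5, 67]

|AC| ∈ [5, 67]  (≈ [5.0000, 67.0000])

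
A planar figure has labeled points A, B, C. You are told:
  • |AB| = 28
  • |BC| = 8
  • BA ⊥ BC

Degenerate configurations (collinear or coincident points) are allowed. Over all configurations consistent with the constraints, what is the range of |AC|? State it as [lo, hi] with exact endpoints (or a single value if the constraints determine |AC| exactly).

|AC| = 4·√(53)  (≈ 29.1204)

|AB| ∈ {28}
|BC| ∈ {8}
|AC| ∈ {4·√(53)}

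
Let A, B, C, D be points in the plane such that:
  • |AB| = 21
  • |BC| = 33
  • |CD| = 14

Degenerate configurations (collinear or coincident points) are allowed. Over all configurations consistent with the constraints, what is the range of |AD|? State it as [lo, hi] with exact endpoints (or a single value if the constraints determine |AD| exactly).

|AB| ∈ {21}
|BC| ∈ {33}
|CD| ∈ {14}
|AC| ∈ [12, 54]
|BD| ∈ [19, 47]
|AD| ∈ [0, 68]

|AD| ∈ [0, 68]  (≈ [0.0000, 68.0000])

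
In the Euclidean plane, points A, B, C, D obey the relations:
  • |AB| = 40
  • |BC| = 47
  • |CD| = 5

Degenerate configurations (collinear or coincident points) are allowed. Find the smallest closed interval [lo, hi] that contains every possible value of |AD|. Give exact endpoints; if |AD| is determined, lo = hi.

|AB| ∈ {40}
|BC| ∈ {47}
|CD| ∈ {5}
|AC| ∈ [7, 87]
|BD| ∈ [42, 52]
|AD| ∈ [2, 92]

|AD| ∈ [2, 92]  (≈ [2.0000, 92.0000])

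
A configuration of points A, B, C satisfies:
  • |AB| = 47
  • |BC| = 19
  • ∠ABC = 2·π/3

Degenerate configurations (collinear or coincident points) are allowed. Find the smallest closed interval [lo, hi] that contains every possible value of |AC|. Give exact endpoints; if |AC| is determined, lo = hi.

|AB| ∈ {47}
|BC| ∈ {19}
|AC| ∈ {√(3463)}

|AC| = √(3463)  (≈ 58.8473)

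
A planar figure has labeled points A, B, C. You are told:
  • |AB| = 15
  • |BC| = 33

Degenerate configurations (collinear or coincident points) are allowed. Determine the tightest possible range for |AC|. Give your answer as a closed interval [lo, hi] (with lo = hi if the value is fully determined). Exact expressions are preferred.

|AC| ∈ [18, 48]  (≈ [18.0000, 48.0000])

|AB| ∈ {15}
|BC| ∈ {33}
|AC| ∈ [18, 48]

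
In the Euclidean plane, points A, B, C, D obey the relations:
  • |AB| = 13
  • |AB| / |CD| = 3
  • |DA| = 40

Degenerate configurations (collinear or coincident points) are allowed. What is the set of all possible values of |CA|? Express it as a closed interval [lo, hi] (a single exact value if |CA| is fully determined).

|CA| ∈ [107/3, 133/3]  (≈ [35.6667, 44.3333])

|AB| ∈ {13}
|AD| ∈ {40}
|CD| ∈ {13/3}
|BD| ∈ [27, 53]
|AC| ∈ [107/3, 133/3]
|BC| ∈ [68/3, 172/3]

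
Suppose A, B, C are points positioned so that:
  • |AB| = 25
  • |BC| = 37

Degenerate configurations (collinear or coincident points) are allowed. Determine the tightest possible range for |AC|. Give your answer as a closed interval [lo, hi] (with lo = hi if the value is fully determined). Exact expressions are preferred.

|AC| ∈ [12, 62]  (≈ [12.0000, 62.0000])

|AB| ∈ {25}
|BC| ∈ {37}
|AC| ∈ [12, 62]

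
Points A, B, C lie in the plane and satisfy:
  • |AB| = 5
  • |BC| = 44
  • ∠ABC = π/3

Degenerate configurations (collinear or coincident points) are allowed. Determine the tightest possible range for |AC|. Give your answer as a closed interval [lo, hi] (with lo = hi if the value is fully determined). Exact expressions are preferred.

|AC| = √(1741)  (≈ 41.7253)

|AB| ∈ {5}
|BC| ∈ {44}
|AC| ∈ {√(1741)}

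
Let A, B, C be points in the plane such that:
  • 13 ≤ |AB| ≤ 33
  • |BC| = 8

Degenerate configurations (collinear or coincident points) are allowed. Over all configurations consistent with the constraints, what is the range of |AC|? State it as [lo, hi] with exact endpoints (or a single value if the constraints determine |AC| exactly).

|AB| ∈ [13, 33]
|BC| ∈ {8}
|AC| ∈ [5, 41]

|AC| ∈ [5, 41]  (≈ [5.0000, 41.0000])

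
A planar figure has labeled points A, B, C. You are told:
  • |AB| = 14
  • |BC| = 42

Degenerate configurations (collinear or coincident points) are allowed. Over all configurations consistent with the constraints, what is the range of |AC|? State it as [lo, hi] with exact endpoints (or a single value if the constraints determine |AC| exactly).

|AC| ∈ [28, 56]  (≈ [28.0000, 56.0000])

|AB| ∈ {14}
|BC| ∈ {42}
|AC| ∈ [28, 56]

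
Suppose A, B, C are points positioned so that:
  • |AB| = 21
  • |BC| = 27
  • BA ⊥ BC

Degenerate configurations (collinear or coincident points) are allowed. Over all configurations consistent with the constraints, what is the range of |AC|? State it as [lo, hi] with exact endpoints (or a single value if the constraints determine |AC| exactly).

|AC| = 3·√(130)  (≈ 34.2053)

|AB| ∈ {21}
|BC| ∈ {27}
|AC| ∈ {3·√(130)}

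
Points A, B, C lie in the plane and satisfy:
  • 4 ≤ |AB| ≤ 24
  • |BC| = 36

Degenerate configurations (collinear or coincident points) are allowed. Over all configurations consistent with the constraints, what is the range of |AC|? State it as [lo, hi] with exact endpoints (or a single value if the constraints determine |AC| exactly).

|AC| ∈ [12, 60]  (≈ [12.0000, 60.0000])

|AB| ∈ [4, 24]
|BC| ∈ {36}
|AC| ∈ [12, 60]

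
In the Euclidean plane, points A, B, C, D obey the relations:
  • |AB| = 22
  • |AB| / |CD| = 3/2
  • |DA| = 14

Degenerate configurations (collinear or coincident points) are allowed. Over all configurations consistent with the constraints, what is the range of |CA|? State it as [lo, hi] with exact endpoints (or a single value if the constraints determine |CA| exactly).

|AB| ∈ {22}
|AD| ∈ {14}
|CD| ∈ {44/3}
|BD| ∈ [8, 36]
|AC| ∈ [2/3, 86/3]
|BC| ∈ [0, 152/3]

|CA| ∈ [2/3, 86/3]  (≈ [0.6667, 28.6667])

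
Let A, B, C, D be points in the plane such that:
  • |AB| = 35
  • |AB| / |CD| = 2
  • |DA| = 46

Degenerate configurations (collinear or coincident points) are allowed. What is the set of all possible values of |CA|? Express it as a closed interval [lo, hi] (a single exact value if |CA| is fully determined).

|AB| ∈ {35}
|AD| ∈ {46}
|CD| ∈ {35/2}
|BD| ∈ [11, 81]
|AC| ∈ [57/2, 127/2]
|BC| ∈ [0, 197/2]

|CA| ∈ [57/2, 127/2]  (≈ [28.5000, 63.5000])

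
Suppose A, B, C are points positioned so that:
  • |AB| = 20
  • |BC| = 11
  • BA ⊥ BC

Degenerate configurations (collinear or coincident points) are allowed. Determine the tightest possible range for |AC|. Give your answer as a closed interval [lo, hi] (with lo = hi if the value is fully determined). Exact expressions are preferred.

|AB| ∈ {20}
|BC| ∈ {11}
|AC| ∈ {√(521)}

|AC| = √(521)  (≈ 22.8254)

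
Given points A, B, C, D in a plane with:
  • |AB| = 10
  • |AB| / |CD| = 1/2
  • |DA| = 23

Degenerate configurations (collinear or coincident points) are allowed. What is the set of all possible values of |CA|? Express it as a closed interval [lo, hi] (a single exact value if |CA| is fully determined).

|AB| ∈ {10}
|AD| ∈ {23}
|CD| ∈ {20}
|BD| ∈ [13, 33]
|AC| ∈ [3, 43]
|BC| ∈ [0, 53]

|CA| ∈ [3, 43]  (≈ [3.0000, 43.0000])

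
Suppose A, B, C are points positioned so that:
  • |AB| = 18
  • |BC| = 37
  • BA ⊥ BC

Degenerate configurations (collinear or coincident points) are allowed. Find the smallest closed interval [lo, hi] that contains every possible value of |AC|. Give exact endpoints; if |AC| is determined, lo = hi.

|AB| ∈ {18}
|BC| ∈ {37}
|AC| ∈ {√(1693)}

|AC| = √(1693)  (≈ 41.1461)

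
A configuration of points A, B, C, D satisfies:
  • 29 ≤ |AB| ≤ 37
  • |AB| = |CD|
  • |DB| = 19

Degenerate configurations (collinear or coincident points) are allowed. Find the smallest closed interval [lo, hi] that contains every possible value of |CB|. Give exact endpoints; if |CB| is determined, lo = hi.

|CB| ∈ [10, 56]  (≈ [10.0000, 56.0000])

|AB| ∈ [29, 37]
|BD| ∈ {19}
|CD| ∈ [29, 37]
|AD| ∈ [10, 56]
|BC| ∈ [10, 56]
|AC| ∈ [0, 93]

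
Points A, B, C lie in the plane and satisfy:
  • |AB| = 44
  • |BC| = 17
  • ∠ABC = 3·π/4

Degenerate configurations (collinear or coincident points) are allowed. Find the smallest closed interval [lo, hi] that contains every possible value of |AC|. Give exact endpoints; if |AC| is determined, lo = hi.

|AB| ∈ {44}
|BC| ∈ {17}
|AC| ∈ {√(748·√(2) + 2225)}

|AC| = √(748·√(2) + 2225)  (≈ 57.2960)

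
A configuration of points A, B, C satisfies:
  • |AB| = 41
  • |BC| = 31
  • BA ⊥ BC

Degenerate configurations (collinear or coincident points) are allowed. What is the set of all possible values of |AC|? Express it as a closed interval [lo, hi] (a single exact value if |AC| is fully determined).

|AC| = √(2642)  (≈ 51.4004)

|AB| ∈ {41}
|BC| ∈ {31}
|AC| ∈ {√(2642)}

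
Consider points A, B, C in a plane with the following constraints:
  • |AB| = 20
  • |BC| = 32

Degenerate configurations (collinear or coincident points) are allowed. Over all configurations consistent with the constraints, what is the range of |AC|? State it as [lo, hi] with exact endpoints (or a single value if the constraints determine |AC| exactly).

|AB| ∈ {20}
|BC| ∈ {32}
|AC| ∈ [12, 52]

|AC| ∈ [12, 52]  (≈ [12.0000, 52.0000])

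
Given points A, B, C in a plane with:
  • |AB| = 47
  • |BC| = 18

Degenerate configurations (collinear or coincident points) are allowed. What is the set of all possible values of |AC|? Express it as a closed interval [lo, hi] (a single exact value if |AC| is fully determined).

|AC| ∈ [29, 65]  (≈ [29.0000, 65.0000])

|AB| ∈ {47}
|BC| ∈ {18}
|AC| ∈ [29, 65]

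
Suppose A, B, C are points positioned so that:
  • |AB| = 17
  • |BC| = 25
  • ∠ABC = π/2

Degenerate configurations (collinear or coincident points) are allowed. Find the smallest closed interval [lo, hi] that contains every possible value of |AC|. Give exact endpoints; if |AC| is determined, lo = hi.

|AB| ∈ {17}
|BC| ∈ {25}
|AC| ∈ {√(914)}

|AC| = √(914)  (≈ 30.2324)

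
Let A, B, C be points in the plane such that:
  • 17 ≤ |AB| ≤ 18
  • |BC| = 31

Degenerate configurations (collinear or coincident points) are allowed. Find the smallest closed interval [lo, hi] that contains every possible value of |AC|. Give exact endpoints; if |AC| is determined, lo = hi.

|AB| ∈ [17, 18]
|BC| ∈ {31}
|AC| ∈ [13, 49]

|AC| ∈ [13, 49]  (≈ [13.0000, 49.0000])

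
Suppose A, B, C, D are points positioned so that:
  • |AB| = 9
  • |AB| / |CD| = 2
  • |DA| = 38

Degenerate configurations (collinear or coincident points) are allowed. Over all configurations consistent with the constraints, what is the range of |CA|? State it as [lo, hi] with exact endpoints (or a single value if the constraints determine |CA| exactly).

|AB| ∈ {9}
|AD| ∈ {38}
|CD| ∈ {9/2}
|BD| ∈ [29, 47]
|AC| ∈ [67/2, 85/2]
|BC| ∈ [49/2, 103/2]

|CA| ∈ [67/2, 85/2]  (≈ [33.5000, 42.5000])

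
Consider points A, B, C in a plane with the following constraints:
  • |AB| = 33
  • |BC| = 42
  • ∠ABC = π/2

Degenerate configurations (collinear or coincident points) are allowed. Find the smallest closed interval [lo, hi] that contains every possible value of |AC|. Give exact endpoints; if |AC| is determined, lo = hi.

|AB| ∈ {33}
|BC| ∈ {42}
|AC| ∈ {3·√(317)}

|AC| = 3·√(317)  (≈ 53.4135)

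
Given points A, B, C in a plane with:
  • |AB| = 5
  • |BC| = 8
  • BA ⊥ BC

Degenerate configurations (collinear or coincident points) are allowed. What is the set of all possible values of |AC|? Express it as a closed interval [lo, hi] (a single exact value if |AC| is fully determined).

|AB| ∈ {5}
|BC| ∈ {8}
|AC| ∈ {√(89)}

|AC| = √(89)  (≈ 9.4340)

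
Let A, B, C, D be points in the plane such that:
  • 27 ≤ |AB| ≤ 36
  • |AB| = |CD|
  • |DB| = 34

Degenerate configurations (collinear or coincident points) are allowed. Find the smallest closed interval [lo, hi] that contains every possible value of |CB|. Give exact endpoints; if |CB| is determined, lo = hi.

|CB| ∈ [0, 70]  (≈ [0.0000, 70.0000])

|AB| ∈ [27, 36]
|BD| ∈ {34}
|CD| ∈ [27, 36]
|AD| ∈ [0, 70]
|BC| ∈ [0, 70]
|AC| ∈ [0, 106]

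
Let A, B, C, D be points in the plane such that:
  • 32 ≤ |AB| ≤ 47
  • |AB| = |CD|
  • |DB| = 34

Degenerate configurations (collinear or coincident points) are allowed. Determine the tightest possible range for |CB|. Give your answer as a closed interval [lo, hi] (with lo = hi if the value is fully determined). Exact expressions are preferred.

|CB| ∈ [0, 81]  (≈ [0.0000, 81.0000])

|AB| ∈ [32, 47]
|BD| ∈ {34}
|CD| ∈ [32, 47]
|AD| ∈ [0, 81]
|BC| ∈ [0, 81]
|AC| ∈ [0, 128]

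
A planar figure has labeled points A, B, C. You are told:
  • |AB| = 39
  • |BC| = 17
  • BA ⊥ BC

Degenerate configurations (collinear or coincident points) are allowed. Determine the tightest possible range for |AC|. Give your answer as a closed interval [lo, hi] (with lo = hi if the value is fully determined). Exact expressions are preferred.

|AC| = √(1810)  (≈ 42.5441)

|AB| ∈ {39}
|BC| ∈ {17}
|AC| ∈ {√(1810)}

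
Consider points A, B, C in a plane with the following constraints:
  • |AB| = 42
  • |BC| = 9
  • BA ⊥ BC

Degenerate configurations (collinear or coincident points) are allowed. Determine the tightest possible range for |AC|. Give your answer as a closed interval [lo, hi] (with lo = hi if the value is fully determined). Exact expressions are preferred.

|AC| = 3·√(205)  (≈ 42.9535)

|AB| ∈ {42}
|BC| ∈ {9}
|AC| ∈ {3·√(205)}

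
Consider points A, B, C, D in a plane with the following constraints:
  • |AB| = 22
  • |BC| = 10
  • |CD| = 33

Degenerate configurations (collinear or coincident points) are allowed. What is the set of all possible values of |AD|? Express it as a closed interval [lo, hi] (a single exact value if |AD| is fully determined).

|AB| ∈ {22}
|BC| ∈ {10}
|CD| ∈ {33}
|AC| ∈ [12, 32]
|BD| ∈ [23, 43]
|AD| ∈ [1, 65]

|AD| ∈ [1, 65]  (≈ [1.0000, 65.0000])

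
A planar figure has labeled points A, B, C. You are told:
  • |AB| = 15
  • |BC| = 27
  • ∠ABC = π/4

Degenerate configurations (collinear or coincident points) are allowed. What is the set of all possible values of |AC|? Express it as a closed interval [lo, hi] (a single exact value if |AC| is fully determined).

|AB| ∈ {15}
|BC| ∈ {27}
|AC| ∈ {3·√(106 - 45·√(2))}

|AC| = 3·√(106 - 45·√(2))  (≈ 19.5255)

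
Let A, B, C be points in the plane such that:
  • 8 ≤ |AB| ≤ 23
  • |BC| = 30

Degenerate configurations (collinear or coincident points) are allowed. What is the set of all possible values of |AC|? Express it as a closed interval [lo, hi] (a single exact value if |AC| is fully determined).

|AB| ∈ [8, 23]
|BC| ∈ {30}
|AC| ∈ [7, 53]

|AC| ∈ [7, 53]  (≈ [7.0000, 53.0000])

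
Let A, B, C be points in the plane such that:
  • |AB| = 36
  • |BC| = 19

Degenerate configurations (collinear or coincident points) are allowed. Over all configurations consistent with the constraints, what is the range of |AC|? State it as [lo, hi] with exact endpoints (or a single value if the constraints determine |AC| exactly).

|AB| ∈ {36}
|BC| ∈ {19}
|AC| ∈ [17, 55]

|AC| ∈ [17, 55]  (≈ [17.0000, 55.0000])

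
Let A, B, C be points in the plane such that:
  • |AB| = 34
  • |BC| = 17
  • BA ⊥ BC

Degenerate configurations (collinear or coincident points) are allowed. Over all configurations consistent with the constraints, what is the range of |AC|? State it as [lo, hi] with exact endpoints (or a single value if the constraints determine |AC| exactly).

|AB| ∈ {34}
|BC| ∈ {17}
|AC| ∈ {17·√(5)}

|AC| = 17·√(5)  (≈ 38.0132)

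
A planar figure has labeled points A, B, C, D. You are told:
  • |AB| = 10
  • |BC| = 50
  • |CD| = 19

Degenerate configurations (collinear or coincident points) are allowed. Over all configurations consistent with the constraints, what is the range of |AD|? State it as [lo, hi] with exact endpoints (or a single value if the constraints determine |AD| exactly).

|AB| ∈ {10}
|BC| ∈ {50}
|CD| ∈ {19}
|AC| ∈ [40, 60]
|BD| ∈ [31, 69]
|AD| ∈ [21, 79]

|AD| ∈ [21, 79]  (≈ [21.0000, 79.0000])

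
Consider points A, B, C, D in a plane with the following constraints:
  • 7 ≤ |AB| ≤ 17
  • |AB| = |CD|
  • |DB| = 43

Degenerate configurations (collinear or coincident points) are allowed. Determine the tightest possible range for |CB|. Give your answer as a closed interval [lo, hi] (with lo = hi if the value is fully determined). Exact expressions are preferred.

|AB| ∈ [7, 17]
|BD| ∈ {43}
|CD| ∈ [7, 17]
|AD| ∈ [26, 60]
|BC| ∈ [26, 60]
|AC| ∈ [9, 77]

|CB| ∈ [26, 60]  (≈ [26.0000, 60.0000])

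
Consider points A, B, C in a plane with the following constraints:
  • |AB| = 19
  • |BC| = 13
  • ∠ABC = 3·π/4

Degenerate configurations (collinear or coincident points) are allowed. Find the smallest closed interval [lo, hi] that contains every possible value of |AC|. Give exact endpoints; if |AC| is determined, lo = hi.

|AB| ∈ {19}
|BC| ∈ {13}
|AC| ∈ {√(247·√(2) + 530)}

|AC| = √(247·√(2) + 530)  (≈ 29.6532)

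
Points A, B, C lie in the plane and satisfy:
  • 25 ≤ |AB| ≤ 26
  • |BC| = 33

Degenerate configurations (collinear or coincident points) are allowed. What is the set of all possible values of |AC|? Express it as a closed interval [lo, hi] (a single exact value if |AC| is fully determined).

|AB| ∈ [25, 26]
|BC| ∈ {33}
|AC| ∈ [7, 59]

|AC| ∈ [7, 59]  (≈ [7.0000, 59.0000])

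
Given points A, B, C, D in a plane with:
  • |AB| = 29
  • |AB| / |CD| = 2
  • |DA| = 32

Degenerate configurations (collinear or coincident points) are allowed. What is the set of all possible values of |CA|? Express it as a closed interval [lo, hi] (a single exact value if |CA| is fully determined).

|AB| ∈ {29}
|AD| ∈ {32}
|CD| ∈ {29/2}
|BD| ∈ [3, 61]
|AC| ∈ [35/2, 93/2]
|BC| ∈ [0, 151/2]

|CA| ∈ [35/2, 93/2]  (≈ [17.5000, 46.5000])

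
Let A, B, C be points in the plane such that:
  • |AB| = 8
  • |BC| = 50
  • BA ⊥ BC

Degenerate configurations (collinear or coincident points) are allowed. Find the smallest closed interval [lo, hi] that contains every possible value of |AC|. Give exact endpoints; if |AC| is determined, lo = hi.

|AC| = 2·√(641)  (≈ 50.6360)

|AB| ∈ {8}
|BC| ∈ {50}
|AC| ∈ {2·√(641)}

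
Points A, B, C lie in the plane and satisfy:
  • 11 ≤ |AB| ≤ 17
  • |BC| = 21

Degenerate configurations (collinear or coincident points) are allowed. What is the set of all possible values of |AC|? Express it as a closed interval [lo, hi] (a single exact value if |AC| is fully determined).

|AB| ∈ [11, 17]
|BC| ∈ {21}
|AC| ∈ [4, 38]

|AC| ∈ [4, 38]  (≈ [4.0000, 38.0000])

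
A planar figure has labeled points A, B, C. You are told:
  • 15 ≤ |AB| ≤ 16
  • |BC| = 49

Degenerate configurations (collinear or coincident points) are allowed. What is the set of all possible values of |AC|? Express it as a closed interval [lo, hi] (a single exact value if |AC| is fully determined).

|AB| ∈ [15, 16]
|BC| ∈ {49}
|AC| ∈ [33, 65]

|AC| ∈ [33, 65]  (≈ [33.0000, 65.0000])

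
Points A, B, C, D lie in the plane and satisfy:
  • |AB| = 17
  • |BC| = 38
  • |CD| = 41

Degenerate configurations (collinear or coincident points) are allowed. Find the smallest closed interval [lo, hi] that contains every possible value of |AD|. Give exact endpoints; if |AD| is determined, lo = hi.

|AB| ∈ {17}
|BC| ∈ {38}
|CD| ∈ {41}
|AC| ∈ [21, 55]
|BD| ∈ [3, 79]
|AD| ∈ [0, 96]

|AD| ∈ [0, 96]  (≈ [0.0000, 96.0000])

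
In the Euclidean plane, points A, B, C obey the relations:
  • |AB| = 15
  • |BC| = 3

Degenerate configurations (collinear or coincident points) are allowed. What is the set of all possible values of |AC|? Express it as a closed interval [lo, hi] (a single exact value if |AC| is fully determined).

|AB| ∈ {15}
|BC| ∈ {3}
|AC| ∈ [12, 18]

|AC| ∈ [12, 18]  (≈ [12.0000, 18.0000])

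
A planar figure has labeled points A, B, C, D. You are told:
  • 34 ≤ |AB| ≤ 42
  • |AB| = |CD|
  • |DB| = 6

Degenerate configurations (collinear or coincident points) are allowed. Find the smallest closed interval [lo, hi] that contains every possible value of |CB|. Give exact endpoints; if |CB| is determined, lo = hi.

|AB| ∈ [34, 42]
|BD| ∈ {6}
|CD| ∈ [34, 42]
|AD| ∈ [28, 48]
|BC| ∈ [28, 48]
|AC| ∈ [0, 90]

|CB| ∈ [28, 48]  (≈ [28.0000, 48.0000])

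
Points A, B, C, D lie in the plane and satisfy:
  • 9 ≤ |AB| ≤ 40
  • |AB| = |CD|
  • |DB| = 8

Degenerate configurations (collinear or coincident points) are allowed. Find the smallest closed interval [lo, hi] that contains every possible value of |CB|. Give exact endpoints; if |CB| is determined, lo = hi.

|AB| ∈ [9, 40]
|BD| ∈ {8}
|CD| ∈ [9, 40]
|AD| ∈ [1, 48]
|BC| ∈ [1, 48]
|AC| ∈ [0, 88]

|CB| ∈ [1, 48]  (≈ [1.0000, 48.0000])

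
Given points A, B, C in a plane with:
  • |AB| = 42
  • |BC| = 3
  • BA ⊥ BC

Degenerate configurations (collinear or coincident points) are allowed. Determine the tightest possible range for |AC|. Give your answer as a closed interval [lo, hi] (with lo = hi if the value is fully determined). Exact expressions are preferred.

|AB| ∈ {42}
|BC| ∈ {3}
|AC| ∈ {3·√(197)}

|AC| = 3·√(197)  (≈ 42.1070)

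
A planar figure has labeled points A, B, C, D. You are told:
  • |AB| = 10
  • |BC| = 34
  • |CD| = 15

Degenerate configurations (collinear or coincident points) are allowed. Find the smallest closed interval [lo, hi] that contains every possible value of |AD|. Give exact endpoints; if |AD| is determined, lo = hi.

|AD| ∈ [9, 59]  (≈ [9.0000, 59.0000])

|AB| ∈ {10}
|BC| ∈ {34}
|CD| ∈ {15}
|AC| ∈ [24, 44]
|BD| ∈ [19, 49]
|AD| ∈ [9, 59]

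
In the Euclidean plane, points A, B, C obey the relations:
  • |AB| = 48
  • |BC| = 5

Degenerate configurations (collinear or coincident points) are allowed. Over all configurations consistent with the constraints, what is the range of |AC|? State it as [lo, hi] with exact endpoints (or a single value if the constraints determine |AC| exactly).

|AB| ∈ {48}
|BC| ∈ {5}
|AC| ∈ [43, 53]

|AC| ∈ [43, 53]  (≈ [43.0000, 53.0000])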